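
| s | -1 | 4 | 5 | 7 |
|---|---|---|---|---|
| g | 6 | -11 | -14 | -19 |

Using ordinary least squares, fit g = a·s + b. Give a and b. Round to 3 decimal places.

a = -3.180, b = 2.424

The normal system XᵀX·[a, b]ᵀ = Xᵀg is [[91, 15]; [15, 4]]·[a, b]ᵀ = [-253, -38]ᵀ.
Eliminating b: 4·(row 1) − 15·(row 2) gives 139·a = 4·(-253) − 15·(-38) = -442, so a = -442/139.
Then b = ((-38) − 15·(-442/139))/4 = 337/139.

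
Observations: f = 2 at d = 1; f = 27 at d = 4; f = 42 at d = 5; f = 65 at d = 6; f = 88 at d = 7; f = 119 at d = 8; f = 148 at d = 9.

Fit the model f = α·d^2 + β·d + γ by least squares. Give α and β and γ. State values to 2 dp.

The normal system AᵀA·[α, β, γ]ᵀ = Aᵀf is [[15236, 1990, 272]; [1990, 272, 40]; [272, 40, 7]]·[α, β, γ]ᵀ = [27740, 3610, 491]ᵀ.
Inverting the 3×3 Gram matrix, [α, β, γ]ᵀ = [14993/7483, -11840/7483, 9951/7483]ᵀ.

α = 2.00, β = -1.58, γ = 1.33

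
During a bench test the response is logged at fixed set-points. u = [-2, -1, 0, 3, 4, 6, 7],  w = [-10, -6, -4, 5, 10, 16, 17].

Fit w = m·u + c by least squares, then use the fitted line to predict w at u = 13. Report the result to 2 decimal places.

Entries of XᵀX: Σu·u = 115, Σu = 17, Σ1 = 7.
Moment sums: Σu·w = 296, Σw = 28.
Normal equations: [[115, 17]; [17, 7]]·[m, c]ᵀ = [296, 28]ᵀ.
Δ = 115·7 − 17² = 516.
m = (296·7 − 17·28)/516 = 133/43; c = (115·28 − 17·296)/516 = -151/43.
At u = 13: ŵ = (133/43)·(13) + (-151/43)·(1) = 1578/43.

ŵ = 36.70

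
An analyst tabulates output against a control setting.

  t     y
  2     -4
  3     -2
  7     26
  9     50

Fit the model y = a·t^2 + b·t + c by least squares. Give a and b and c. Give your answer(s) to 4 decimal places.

a = 0.8753, b = -1.8728, c = -3.9607

Compute the Gram sums: Σt^2·t^2 = 9059, Σt^2·t = 1107, Σt^2 = 143, Σt·t = 143, Σt = 21, Σ1 = 4.
Right-hand side: Σt^2·y = 5290, Σt·y = 618, Σy = 70.
Normal equations: [[9059, 1107, 143]; [1107, 143, 21]; [143, 21, 4]]·[a, b, c]ᵀ = [5290, 618, 70]ᵀ.
Inverting the 3×3 Gram matrix, [a, b, c]ᵀ = [1025/1171, -2193/1171, -4638/1171]ᵀ.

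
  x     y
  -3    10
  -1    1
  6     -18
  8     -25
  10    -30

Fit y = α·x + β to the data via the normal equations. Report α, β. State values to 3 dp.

MᵀM·[α, β]ᵀ = Mᵀy reads: 210·α + 20·β = -639;  20·α + 5·β = -62.
Eliminating β: 5·(row 1) − 20·(row 2) gives 650·α = 5·(-639) − 20·(-62) = -1955, so α = -391/130.
Then β = ((-62) − 20·(-391/130))/5 = -24/65.

α = -3.008, β = -0.369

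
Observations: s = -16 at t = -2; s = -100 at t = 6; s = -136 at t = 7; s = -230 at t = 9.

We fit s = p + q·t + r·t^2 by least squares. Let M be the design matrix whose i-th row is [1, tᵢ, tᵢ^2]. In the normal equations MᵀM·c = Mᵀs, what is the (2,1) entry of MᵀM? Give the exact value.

Row 2 ↔ basis t, column 1 ↔ basis 1, so (MᵀM)_{2,1} = Σᵢ t = (-2)·(1) + (6)·(1) + (7)·(1) + (9)·(1) = 20.

20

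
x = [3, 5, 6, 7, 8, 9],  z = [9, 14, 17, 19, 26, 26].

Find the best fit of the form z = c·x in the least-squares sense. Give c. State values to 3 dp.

c = 2.932

Forming AᵀA = [[264]] and Aᵀz = [774]ᵀ gives AᵀA·[c]ᵀ = Aᵀz.
c = 774/264 = 2.93182.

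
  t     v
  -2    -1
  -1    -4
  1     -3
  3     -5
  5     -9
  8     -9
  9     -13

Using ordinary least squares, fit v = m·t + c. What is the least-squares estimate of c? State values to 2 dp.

c = -3.24

Entries of AᵀA: Σt·t = 185, Σt = 23, Σ1 = 7.
Moment sums: Σt·v = -246, Σv = -44.
So AᵀA·[m, c]ᵀ = Aᵀv: [[185, 23]; [23, 7]]·[m, c]ᵀ = [-246, -44]ᵀ.
Determinant 185·7 − 23² = 766.
m = ((-246)·7 − 23·(-44))/766 = -355/383; c = (185·(-44) − 23·(-246))/766 = -1241/383.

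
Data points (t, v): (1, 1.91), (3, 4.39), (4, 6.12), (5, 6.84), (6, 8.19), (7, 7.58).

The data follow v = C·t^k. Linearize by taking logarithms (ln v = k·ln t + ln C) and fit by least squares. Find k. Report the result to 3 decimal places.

Linearized form: ln v = k·ln t + ln C. From the 6 transformed points,
Σln t = 7.8320, Σ(ln t)² = 12.7160, Σln v = 9.9892, Σln t·ln v = 14.9406.
Equations: 12.7160·k + 7.8320·ln C = 14.9406;  7.8320·k + 6·ln C = 9.9892.
Solving (det = 14.9557): k = 0.76277, ln C = 0.66920.

k = 0.763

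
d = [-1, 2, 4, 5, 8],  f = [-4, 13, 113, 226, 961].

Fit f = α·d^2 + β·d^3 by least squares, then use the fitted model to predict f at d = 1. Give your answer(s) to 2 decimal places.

f̂ = 1.09

Normal-equation sums: Σd^2·d^2 = 4994, Σd^2·d^3 = 36948, Σd^3·d^3 = 281930.
And Σd^2·f = 69010, Σd^3·f = 527622.
Δ = 4994·281930 − 36948² = 42803716.
α = (69010·281930 − 36948·527622)/42803716 = -9647089/10700929; β = (4994·527622 − 36948·69010)/42803716 = 21290697/10700929.
At d = 1: f̂ = (-9647089/10700929)·(1) + (21290697/10700929)·(1) = 11643608/10700929.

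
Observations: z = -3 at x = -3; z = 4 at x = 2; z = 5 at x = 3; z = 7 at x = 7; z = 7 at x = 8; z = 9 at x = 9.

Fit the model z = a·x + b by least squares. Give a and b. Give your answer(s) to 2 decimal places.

a = 0.89, b = 0.96

Compute the Gram sums: Σx·x = 216, Σx = 26, Σ1 = 6.
Moment sums: Σx·z = 218, Σz = 29.
Determinant 216·6 − 26² = 620.
a = (218·6 − 26·29)/620 = 277/310; b = (216·29 − 26·218)/620 = 149/155.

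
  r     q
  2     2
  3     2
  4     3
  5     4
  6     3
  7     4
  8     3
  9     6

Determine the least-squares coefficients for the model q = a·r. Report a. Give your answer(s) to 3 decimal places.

From the data, Σr·r = 284.
And Σr·q = 166.
XᵀX·[a]ᵀ = Xᵀq becomes [[284]]·[a]ᵀ = [166]ᵀ.
Hence a = 166 / 284 ≈ 0.584507.

a = 0.585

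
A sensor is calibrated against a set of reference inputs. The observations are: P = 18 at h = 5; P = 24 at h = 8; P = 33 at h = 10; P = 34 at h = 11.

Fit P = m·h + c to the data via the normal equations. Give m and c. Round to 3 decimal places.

XᵀX·[m, c]ᵀ = XᵀP reads: 310·m + 34·c = 986;  34·m + 4·c = 109.
Eliminating c: 4·(row 1) − 34·(row 2) gives 84·m = 4·986 − 34·109 = 238, so m = 17/6.
Then c = (109 − 34·(17/6))/4 = 19/6.

m = 2.833, c = 3.167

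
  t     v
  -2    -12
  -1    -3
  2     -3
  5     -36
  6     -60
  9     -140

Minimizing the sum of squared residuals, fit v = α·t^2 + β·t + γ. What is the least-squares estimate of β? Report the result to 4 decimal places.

β = 2.1852

With design matrix A, AᵀA = [[8515, 1069, 151]; [1069, 151, 19]; [151, 19, 6]] and Aᵀv = [-14463, -1779, -254]ᵀ.
Solving the 3×3 system (Gaussian elimination) gives α = -7861/3959, β = 43257/19795, γ = 14207/19795.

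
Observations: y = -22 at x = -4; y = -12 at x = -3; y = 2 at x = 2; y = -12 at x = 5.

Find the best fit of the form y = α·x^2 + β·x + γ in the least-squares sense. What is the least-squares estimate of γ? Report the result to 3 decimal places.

Entries of MᵀM: Σx^2·x^2 = 978, Σx^2·x = 42, Σx^2 = 54, Σx·x = 54, Σx = 0, Σ1 = 4.
Right-hand side: Σx^2·y = -752, Σx·y = 68, Σy = -44.
Inverting the 3×3 Gram matrix, [α, β, γ]ᵀ = [-1898/1947, 3928/1947, 1402/649]ᵀ.

γ = 2.160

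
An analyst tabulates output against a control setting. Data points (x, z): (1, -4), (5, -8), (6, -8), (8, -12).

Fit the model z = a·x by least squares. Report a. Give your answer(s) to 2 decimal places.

a = -1.49

The normal system AᵀA·[a]ᵀ = Aᵀz is [[126]]·[a]ᵀ = [-188]ᵀ.
Hence a = -188 / 126 ≈ -1.49206.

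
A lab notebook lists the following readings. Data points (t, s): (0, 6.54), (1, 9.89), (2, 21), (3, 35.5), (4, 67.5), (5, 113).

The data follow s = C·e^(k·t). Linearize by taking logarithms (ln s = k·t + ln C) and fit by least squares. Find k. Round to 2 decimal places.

Taking logs, ln s = k·t + ln C, so regress ln s on t.
Σt = 15.0000, Σ(t)² = 55.0000, Σln s = 19.7230, Σt·ln s = 59.5746.
Normal system: [[55.0000, 15.0000]; [15.0000, 6]]·[k, ln C]ᵀ = [59.5746, 19.7230]ᵀ.
Slope k = (n·Σt·ln s − Σt·Σln s)/(n·Σ(t)² − (Σt)²) = (6·59.5746 − 15.0000·19.7230)/105.0000 = 0.58669; ln C = (Σln s − k·Σt)/n = 1.82045.

k = 0.59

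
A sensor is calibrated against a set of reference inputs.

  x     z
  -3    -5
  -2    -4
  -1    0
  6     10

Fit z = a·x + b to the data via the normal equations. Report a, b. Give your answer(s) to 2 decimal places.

AᵀA·[a, b]ᵀ = Aᵀz reads: 50·a + 0·b = 83;  0·a + 4·b = 1.
Δ = 50·4 − 0² = 200.
a = (83·4 − 0·1)/200 = 83/50; b = (50·1 − 0·83)/200 = 1/4.

a = 1.66, b = 0.25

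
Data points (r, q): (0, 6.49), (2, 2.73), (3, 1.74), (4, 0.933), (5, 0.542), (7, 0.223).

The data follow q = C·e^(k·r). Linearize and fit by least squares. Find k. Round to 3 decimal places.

Taking logs, ln q = k·r + ln C, so regress ln q on r.
AᵀA = [[103.0000, 21.0000]; [21.0000, 6]], rhs = [-10.1737, 1.2460]ᵀ  (here Σr = 21.0000, Σ(r)² = 103.0000, Σln q = 1.2460, Σr·ln q = -10.1737).
Slope k = (n·Σr·ln q − Σr·Σln q)/(n·Σ(r)² − (Σr)²) = (6·-10.1737 − 21.0000·1.2460)/177.0000 = -0.49270; ln C = (Σln q − k·Σr)/n = 1.93213.

k = -0.493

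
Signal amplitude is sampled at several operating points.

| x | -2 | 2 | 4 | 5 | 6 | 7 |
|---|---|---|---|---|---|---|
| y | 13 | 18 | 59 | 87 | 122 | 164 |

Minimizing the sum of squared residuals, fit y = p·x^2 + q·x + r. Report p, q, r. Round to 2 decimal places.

The normal equations are: 4610·p + 748·q + 134·r = 15671;  748·p + 134·q + 22·r = 2561;  134·p + 22·q + 6·r = 463.
Row-reducing yields p = 9407/3057, q = 4214/3057, r = 6905/2038.

p = 3.08, q = 1.38, r = 3.39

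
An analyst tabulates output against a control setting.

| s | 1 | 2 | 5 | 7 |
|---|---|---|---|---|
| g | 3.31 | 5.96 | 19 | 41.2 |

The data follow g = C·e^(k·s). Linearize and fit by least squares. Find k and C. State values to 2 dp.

Linearized form: ln g = k·s + ln C. From the 4 transformed points,
XᵀX = [[79.0000, 15.0000]; [15.0000, 4]], rhs = [45.5184, 9.6449]ᵀ  (here Σs = 15.0000, Σ(s)² = 79.0000, Σln g = 9.6449, Σs·ln g = 45.5184).
Slope k = (n·Σs·ln g − Σs·Σln g)/(n·Σ(s)² − (Σs)²) = (4·45.5184 − 15.0000·9.6449)/91.0000 = 0.41099; ln C = (Σln g − k·Σs)/n = 0.87002, so C = exp(0.87002) = 2.38695.

k = 0.41, C = 2.39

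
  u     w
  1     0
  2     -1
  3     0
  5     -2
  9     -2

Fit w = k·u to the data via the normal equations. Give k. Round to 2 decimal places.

From the data, Σu·u = 120.
For Aᵀw: Σu·w = -30.
AᵀA·[k]ᵀ = Aᵀw becomes [[120]]·[k]ᵀ = [-30]ᵀ.
k = (-30)/120 = -0.25.

k = -0.25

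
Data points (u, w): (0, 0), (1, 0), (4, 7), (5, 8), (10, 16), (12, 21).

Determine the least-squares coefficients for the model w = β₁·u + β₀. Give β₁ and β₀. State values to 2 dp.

Setting ∂/∂β₁ … = 0 gives: 286·β₁ + 32·β₀ = 480;  32·β₁ + 6·β₀ = 52.
(Σu·u = 286, Σu = 32, Σ1 = 6, Σu·w = 480, Σw = 52.)
Δ = 286·6 − 32² = 692.
β₁ = (480·6 − 32·52)/692 = 304/173; β₀ = (286·52 − 32·480)/692 = -122/173.

β₁ = 1.76, β₀ = -0.71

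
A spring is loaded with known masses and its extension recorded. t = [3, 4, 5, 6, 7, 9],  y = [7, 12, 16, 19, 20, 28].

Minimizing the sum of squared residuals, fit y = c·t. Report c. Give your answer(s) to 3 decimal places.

Normal-equation sums: Σt·t = 216.
Right-hand side: Σt·y = 655.
Normal equations: [[216]]·[c]ᵀ = [655]ᵀ.
c = 655/216 = 3.03241.

c = 3.032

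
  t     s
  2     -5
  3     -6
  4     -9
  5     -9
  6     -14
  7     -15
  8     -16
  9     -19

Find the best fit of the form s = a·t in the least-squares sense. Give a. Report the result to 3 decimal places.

a = -2.102

Setting ∂/∂a … = 0 gives: 284·a = -597.
(Σt·t = 284, Σt·s = -597.)
a = (-597)/284 = -2.10211.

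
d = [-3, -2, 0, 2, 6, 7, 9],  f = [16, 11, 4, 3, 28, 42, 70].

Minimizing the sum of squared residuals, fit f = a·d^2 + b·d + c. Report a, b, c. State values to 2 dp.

From the data, Σd^2·d^2 = 10371, Σd^2·d = 1261, Σd^2 = 183, Σd·d = 183, Σd = 19, Σ1 = 7.
And Σd^2·f = 8936, Σd·f = 1028, Σf = 174.
MᵀM·[a, b, c]ᵀ = Mᵀf becomes [[10371, 1261, 183]; [1261, 183, 19]; [183, 19, 7]]·[a, b, c]ᵀ = [8936, 1028, 174]ᵀ.
Solving the 3×3 system (Gaussian elimination) gives a = 53155/52549, b = -86917/52549, c = 152512/52549.

a = 1.01, b = -1.65, c = 2.90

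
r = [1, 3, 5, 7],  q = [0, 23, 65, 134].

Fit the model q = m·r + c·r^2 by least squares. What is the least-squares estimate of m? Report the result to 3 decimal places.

m = -1.697

The normal system MᵀM·[m, c]ᵀ = Mᵀq is [[84, 496]; [496, 3108]]·[m, c]ᵀ = [1332, 8398]ᵀ.
Eliminating c: 3108·(row 1) − 496·(row 2) gives 15056·m = 3108·1332 − 496·8398 = -25552, so m = -1597/941.
Then c = (8398 − 496·(-1597/941))/3108 = 5595/1882.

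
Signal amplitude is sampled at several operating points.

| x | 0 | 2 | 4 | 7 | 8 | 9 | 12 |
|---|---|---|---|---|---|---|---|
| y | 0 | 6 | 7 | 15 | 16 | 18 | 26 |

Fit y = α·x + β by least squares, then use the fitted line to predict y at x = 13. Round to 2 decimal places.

ŷ = 27.03

AᵀA·[α, β]ᵀ = Aᵀy reads: 358·α + 42·β = 747;  42·α + 7·β = 88.
Determinant 358·7 − 42² = 742.
α = (747·7 − 42·88)/742 = 219/106; β = (358·88 − 42·747)/742 = 65/371.
At x = 13: ŷ = (219/106)·(13) + (65/371)·(1) = 20059/742.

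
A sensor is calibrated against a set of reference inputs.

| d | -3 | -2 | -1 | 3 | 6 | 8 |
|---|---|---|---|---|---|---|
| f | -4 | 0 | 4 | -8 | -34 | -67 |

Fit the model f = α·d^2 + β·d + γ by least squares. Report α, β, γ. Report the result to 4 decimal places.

α = -1.0459, β = -0.3892, γ = 3.9876

Sums needed: Σd^2·d^2 = 5571, Σd^2·d = 719, Σd^2 = 123, Σd·d = 123, Σd = 11, Σ1 = 6.
Moment sums: Σd^2·f = -5616, Σd·f = -756, Σf = -109.
Solving the 3×3 system (Gaussian elimination) gives α = -54947/52536, β = -6815/17512, γ = 52373/13134.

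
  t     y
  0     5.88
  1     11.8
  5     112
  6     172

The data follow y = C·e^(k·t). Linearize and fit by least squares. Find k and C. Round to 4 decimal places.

k = 0.5626, C = 6.2871

Let Y = ln y. Fitting Y = k·t + ln C by least squares:
Sums: Σt = 12.0000, Σ(t)² = 62.0000, Σln y = 14.1056, Σt·ln y = 56.9456.
Normal system: [[62.0000, 12.0000]; [12.0000, 4]]·[k, ln C]ᵀ = [56.9456, 14.1056]ᵀ.
Δ = 62.0000·4 − (12.0000)² = 104.0000; k = (56.9456·4 − 12.0000·14.1056)/104.0000 = 0.56264, ln C = (62.0000·14.1056 − 12.0000·56.9456)/104.0000 = 1.83850, so C = exp(1.83850) = 6.28707.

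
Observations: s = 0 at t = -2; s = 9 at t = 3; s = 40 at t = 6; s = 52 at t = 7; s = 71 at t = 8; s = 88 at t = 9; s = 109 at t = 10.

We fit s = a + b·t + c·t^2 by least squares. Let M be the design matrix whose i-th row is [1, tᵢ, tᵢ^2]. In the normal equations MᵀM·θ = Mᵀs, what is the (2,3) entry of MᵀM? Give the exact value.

Row 2 ↔ basis t, column 3 ↔ basis t^2, so (MᵀM)_{2,3} = Σᵢ (t)·(t^2) = (-2)·(4) + (3)·(9) + (6)·(36) + (7)·(49) + (8)·(64) + (9)·(81) + (10)·(100) = 2819.

2819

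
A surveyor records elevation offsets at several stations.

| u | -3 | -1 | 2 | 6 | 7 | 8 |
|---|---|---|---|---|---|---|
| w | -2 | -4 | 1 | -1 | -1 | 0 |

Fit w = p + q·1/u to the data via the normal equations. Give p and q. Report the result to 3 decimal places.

Sums needed: Σ1 = 6, Σ1/u = -67/168, Σ1/u·1/u = 40217/28224.
Moment sums: Σw = -7, Σ1/u·w = 34/7.
Normal equations: [[6, -67/168]; [-67/168, 40217/28224]]·[p, q]ᵀ = [-7, 34/7]ᵀ.
Determinant 6·(40217/28224) − (-67/168)² = 236813/28224.
p = ((-7)·(40217/28224) − (-67/168)·(34/7))/(236813/28224) = -226847/236813; q = (6·(34/7) − (-67/168)·(-7))/(236813/28224) = 743736/236813.

p = -0.958, q = 3.141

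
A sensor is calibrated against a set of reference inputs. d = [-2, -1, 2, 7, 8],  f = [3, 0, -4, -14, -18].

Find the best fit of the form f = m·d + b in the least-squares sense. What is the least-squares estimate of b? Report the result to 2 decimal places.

b = -1.07

Normal-equation sums: Σd·d = 122, Σd = 14, Σ1 = 5.
And Σd·f = -256, Σf = -33.
Eliminating b: 5·(row 1) − 14·(row 2) gives 414·m = 5·(-256) − 14·(-33) = -818, so m = -409/207.
Then b = ((-33) − 14·(-409/207))/5 = -221/207.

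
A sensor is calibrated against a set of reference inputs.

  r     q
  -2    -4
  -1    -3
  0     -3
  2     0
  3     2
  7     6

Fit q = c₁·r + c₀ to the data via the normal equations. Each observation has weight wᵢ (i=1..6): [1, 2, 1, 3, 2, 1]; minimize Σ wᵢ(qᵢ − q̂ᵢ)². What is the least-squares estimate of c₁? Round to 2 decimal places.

c₁ = 1.16

AᵀWA·[c₁, c₀]ᵀ = AᵀWq reads: 85·c₁ + 15·c₀ = 68;  15·c₁ + 10·c₀ = -3.
(Σwᵢ·r·r = 85, Σwᵢ·r = 15, Σwᵢ·1 = 10, Σwᵢ·r·q = 68, Σwᵢ·q = -3.)
det = 85·10 − 15² = 625.
c₁ = (68·10 − 15·(-3))/625 = 29/25; c₀ = (85·(-3) − 15·68)/625 = -51/25.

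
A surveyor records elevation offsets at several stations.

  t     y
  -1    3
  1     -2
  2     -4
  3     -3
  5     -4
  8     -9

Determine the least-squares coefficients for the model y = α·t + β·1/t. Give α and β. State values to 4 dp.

The normal equations are: 104·α + 6·β = -114;  6·α + (34801/14400)·β = -397/40.
det = 104·(34801/14400) − 6² = 387613/1800.
α = ((-114)·(34801/14400) − 6·(-397/40))/(387613/1800) = -1554897/1550452; β = (104·(-397/40) − 6·(-114))/(387613/1800) = -626760/387613.

α = -1.0029, β = -1.6170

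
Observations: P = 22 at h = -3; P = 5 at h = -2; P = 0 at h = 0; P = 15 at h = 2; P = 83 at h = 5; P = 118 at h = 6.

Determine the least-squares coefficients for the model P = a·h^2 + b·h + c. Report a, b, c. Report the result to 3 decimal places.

From the data, Σh^2·h^2 = 2034, Σh^2·h = 314, Σh^2 = 78, Σh·h = 78, Σh = 8, Σ1 = 6.
And Σh^2·P = 6601, Σh·P = 1077, ΣP = 243.
Solving the 3×3 system (Gaussian elimination) gives a = 110447/36870, b = 2262/1229, c = -16528/18435.

a = 2.996, b = 1.841, c = -0.897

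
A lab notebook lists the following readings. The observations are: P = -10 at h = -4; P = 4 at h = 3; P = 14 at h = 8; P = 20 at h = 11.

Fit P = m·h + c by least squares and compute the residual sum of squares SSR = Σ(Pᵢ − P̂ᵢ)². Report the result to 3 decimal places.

The normal equations are: 210·m + 18·c = 384;  18·m + 4·c = 28.
Δ = 210·4 − 18² = 516.
m = (384·4 − 18·28)/516 = 2; c = (210·28 − 18·384)/516 = -2.
Residuals: 0, 0, 0, 0; SSR = 0.

SSR = 0.000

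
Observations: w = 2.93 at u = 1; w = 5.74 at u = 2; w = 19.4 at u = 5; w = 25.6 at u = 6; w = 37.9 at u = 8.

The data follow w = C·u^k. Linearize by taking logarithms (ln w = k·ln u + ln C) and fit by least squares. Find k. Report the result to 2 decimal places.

k = 1.25

With ln wᵢ as the transformed response and ln uᵢ as the regressor:
Σln u = 6.1738, Σ(ln u)² = 10.6052, Σln w = 12.6653, Σln u·ln w = 19.3523.
Equations: 10.6052·k + 6.1738·ln C = 19.3523;  6.1738·k + 5·ln C = 12.6653.
Slope k = (n·Σln u·ln w − Σln u·Σln w)/(n·Σ(ln u)² − (Σln u)²) = (5·19.3523 − 6.1738·12.6653)/14.9105 = 1.24535; ln C = (Σln w − k·Σln u)/n = 0.99536.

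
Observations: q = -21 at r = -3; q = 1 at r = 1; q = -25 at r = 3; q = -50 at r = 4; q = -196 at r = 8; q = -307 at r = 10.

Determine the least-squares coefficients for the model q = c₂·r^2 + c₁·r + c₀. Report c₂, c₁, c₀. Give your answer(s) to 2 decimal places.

Setting ∂/∂c₂ … = 0 gives: 14515·c₂ + 1577·c₁ + 199·c₀ = -44457;  1577·c₂ + 199·c₁ + 23·c₀ = -4849;  199·c₂ + 23·c₁ + 6·c₀ = -598.
(Σr^2·r^2 = 14515, Σr^2·r = 1577, Σr^2 = 199, Σr·r = 199, Σr = 23, Σ1 = 6, Σr^2·q = -44457, Σr·q = -4849, Σq = -598.)
Solving the 3×3 system (Gaussian elimination) gives c₂ = -48565/16077, c₁ = -14107/16077, c₀ = 20825/5359.

c₂ = -3.02, c₁ = -0.88, c₀ = 3.89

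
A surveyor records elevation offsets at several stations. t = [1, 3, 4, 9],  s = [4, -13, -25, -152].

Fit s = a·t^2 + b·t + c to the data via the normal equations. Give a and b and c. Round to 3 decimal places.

a = -1.925, b = -0.213, c = 5.903

With design matrix A, AᵀA = [[6899, 821, 107]; [821, 107, 17]; [107, 17, 4]] and Aᵀs = [-12825, -1503, -186]ᵀ.
Inverting the 3×3 Gram matrix, [a, b, c]ᵀ = [-1313/682, -145/682, 183/31]ᵀ.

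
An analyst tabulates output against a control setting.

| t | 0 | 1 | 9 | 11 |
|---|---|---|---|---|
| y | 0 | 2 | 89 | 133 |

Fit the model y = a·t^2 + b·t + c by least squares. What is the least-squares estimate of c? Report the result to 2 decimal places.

Forming MᵀM = [[21203, 2061, 203]; [2061, 203, 21]; [203, 21, 4]] and Mᵀy = [23304, 2266, 224]ᵀ gives MᵀM·[a, b, c]ᵀ = Mᵀy.
Row-reducing yields a = 44483/41044, b = 5027/41044, c = 3640/10261.

c = 0.35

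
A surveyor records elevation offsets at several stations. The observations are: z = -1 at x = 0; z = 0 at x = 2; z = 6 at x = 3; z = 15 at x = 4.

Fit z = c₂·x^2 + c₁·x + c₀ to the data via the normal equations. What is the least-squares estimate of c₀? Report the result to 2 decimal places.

From the data, Σx^2·x^2 = 353, Σx^2·x = 99, Σx^2 = 29, Σx·x = 29, Σx = 9, Σ1 = 4.
And Σx^2·z = 294, Σx·z = 78, Σz = 20.
Normal equations: [[353, 99, 29]; [99, 29, 9]; [29, 9, 4]]·[c₂, c₁, c₀]ᵀ = [294, 78, 20]ᵀ.
Inverting the 3×3 Gram matrix, [c₂, c₁, c₀]ᵀ = [19/11, -159/55, -56/55]ᵀ.

c₀ = -1.02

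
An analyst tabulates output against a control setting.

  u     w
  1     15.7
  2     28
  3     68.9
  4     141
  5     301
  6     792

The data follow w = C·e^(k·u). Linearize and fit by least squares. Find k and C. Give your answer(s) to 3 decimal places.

Linearized form: ln w = k·u + ln C. From the 6 transformed points,
Σu = 21.0000, Σ(u)² = 91.0000, Σln w = 27.6490, Σu·ln w = 110.4940.
Equations: 91.0000·k + 21.0000·ln C = 110.4940;  21.0000·k + 6·ln C = 27.6490.
Slope k = (n·Σu·ln w − Σu·Σln w)/(n·Σ(u)² − (Σu)²) = (6·110.4940 − 21.0000·27.6490)/105.0000 = 0.78415; ln C = (Σln w − k·Σu)/n = 1.86363, so C = exp(1.86363) = 6.44707.

k = 0.784, C = 6.447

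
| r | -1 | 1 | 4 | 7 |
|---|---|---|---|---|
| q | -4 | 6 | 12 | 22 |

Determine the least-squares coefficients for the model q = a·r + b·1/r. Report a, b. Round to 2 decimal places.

Entries of AᵀA: Σr·r = 67, Σr·1/r = 4, Σ1/r·1/r = 1633/784.
For Aᵀq: Σr·q = 212, Σ1/r·q = 113/7.
det = 67·(1633/784) − 4² = 96867/784.
a = (212·(1633/784) − 4·(113/7))/(96867/784) = 98524/32289; b = (67·(113/7) − 4·212)/(96867/784) = 61040/32289.

a = 3.05, b = 1.89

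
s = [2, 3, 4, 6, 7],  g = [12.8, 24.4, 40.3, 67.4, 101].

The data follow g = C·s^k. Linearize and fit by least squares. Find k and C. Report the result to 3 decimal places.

k = 1.596, C = 4.243

Taking logs, ln g = k·ln s + ln C, so regress ln g on ln s.
Over the data: Σln s = 6.9157, Σ(ln s)² = 10.6062, Σln g = 18.2661, Σln s·ln g = 26.9261.
Normal system: [[10.6062, 6.9157]; [6.9157, 5]]·[k, ln C]ᵀ = [26.9261, 18.2661]ᵀ.
Slope k = (n·Σln s·ln g − Σln s·Σln g)/(n·Σ(ln s)² − (Σln s)²) = (5·26.9261 − 6.9157·18.2661)/5.2037 = 1.59630; ln C = (Σln g − k·Σln s)/n = 1.44531, so C = exp(1.44531) = 4.24317.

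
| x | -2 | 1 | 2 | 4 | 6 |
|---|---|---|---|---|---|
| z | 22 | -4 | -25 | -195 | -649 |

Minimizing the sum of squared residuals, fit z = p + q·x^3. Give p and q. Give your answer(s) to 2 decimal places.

p = -1.68, q = -3.00

Compute the Gram sums: Σ1 = 5, Σx^3 = 281, Σx^3·x^3 = 50881.
And Σz = -851, Σx^3·z = -153044.
Determinant 5·50881 − 281² = 175444.
p = ((-851)·50881 − 281·(-153044))/175444 = -294367/175444; q = (5·(-153044) − 281·(-851))/175444 = -526089/175444.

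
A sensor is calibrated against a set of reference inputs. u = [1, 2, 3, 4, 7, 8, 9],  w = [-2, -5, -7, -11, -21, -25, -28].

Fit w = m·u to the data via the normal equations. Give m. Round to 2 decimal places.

m = -3.02

MᵀM·[m]ᵀ = Mᵀw reads: 224·m = -676.
m = (-676)/224 = -3.01786.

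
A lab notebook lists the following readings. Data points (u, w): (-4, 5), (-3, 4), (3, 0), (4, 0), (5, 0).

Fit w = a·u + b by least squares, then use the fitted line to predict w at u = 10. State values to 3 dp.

ŵ = -3.471

Sums needed: Σu·u = 75, Σu = 5, Σ1 = 5.
Right-hand side: Σu·w = -32, Σw = 9.
MᵀM·[a, b]ᵀ = Mᵀw becomes [[75, 5]; [5, 5]]·[a, b]ᵀ = [-32, 9]ᵀ.
Determinant 75·5 − 5² = 350.
a = ((-32)·5 − 5·9)/350 = -41/70; b = (75·9 − 5·(-32))/350 = 167/70.
At u = 10: ŵ = (-41/70)·(10) + (167/70)·(1) = -243/70.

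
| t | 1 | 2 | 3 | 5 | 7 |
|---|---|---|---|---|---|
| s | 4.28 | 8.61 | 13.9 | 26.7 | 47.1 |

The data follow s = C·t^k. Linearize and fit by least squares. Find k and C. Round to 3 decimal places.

k = 1.220, C = 3.937

With ln sᵢ as the transformed response and ln tᵢ as the regressor:
Σln t = 5.3471, Σ(ln t)² = 8.0643, Σln s = 13.3757, Σln t·ln s = 17.1664.
Equations: 8.0643·k + 5.3471·ln C = 17.1664;  5.3471·k + 5·ln C = 13.3757.
Δ = 8.0643·5 − (5.3471)² = 11.7297; k = (17.1664·5 − 5.3471·13.3757)/11.7297 = 1.22002, ln C = (8.0643·13.3757 − 5.3471·17.1664)/11.7297 = 1.37043, so C = exp(1.37043) = 3.93704.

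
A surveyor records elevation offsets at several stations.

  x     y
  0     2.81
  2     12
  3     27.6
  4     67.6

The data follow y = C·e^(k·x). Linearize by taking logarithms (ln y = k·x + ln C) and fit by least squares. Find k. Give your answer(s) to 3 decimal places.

With ln yᵢ as the transformed response and xᵢ as the regressor:
Σx = 9.0000, Σ(x)² = 29.0000, Σln y = 11.0495, Σx·ln y = 31.7777.
Equations: 29.0000·k + 9.0000·ln C = 31.7777;  9.0000·k + 4·ln C = 11.0495.
Slope k = (n·Σx·ln y − Σx·Σln y)/(n·Σ(x)² − (Σx)²) = (4·31.7777 − 9.0000·11.0495)/35.0000 = 0.79043; ln C = (Σln y − k·Σx)/n = 0.98391.

k = 0.790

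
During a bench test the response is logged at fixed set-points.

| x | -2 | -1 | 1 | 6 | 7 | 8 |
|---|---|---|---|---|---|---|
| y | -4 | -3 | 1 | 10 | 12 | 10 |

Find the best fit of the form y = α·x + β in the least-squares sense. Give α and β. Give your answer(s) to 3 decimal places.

Compute the Gram sums: Σx·x = 155, Σx = 19, Σ1 = 6.
And Σx·y = 236, Σy = 26.
Eliminating β: 6·(row 1) − 19·(row 2) gives 569·α = 6·236 − 19·26 = 922, so α = 922/569.
Then β = (26 − 19·(922/569))/6 = -454/569.

α = 1.620, β = -0.798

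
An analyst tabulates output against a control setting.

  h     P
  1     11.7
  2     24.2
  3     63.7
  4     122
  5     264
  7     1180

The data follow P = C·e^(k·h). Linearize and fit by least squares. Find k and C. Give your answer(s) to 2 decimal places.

k = 0.77, C = 5.57

With ln Pᵢ as the transformed response and hᵢ as the regressor:
Σh = 22.0000, Σ(h)² = 104.0000, Σln P = 27.2534, Σh·ln P = 117.9036.
Normal system: [[104.0000, 22.0000]; [22.0000, 6]]·[k, ln C]ᵀ = [117.9036, 27.2534]ᵀ.
Slope k = (n·Σh·ln P − Σh·Σln P)/(n·Σ(h)² − (Σh)²) = (6·117.9036 − 22.0000·27.2534)/140.0000 = 0.77034; ln C = (Σln P − k·Σh)/n = 1.71765, so C = exp(1.71765) = 5.57144.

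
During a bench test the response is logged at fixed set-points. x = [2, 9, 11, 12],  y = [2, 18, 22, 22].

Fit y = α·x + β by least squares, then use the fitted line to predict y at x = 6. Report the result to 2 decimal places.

ŷ = 10.75

AᵀA·[α, β]ᵀ = Aᵀy reads: 350·α + 34·β = 672;  34·α + 4·β = 64.
Δ = 350·4 − 34² = 244.
α = (672·4 − 34·64)/244 = 128/61; β = (350·64 − 34·672)/244 = -112/61.
At x = 6: ŷ = (128/61)·(6) + (-112/61)·(1) = 656/61.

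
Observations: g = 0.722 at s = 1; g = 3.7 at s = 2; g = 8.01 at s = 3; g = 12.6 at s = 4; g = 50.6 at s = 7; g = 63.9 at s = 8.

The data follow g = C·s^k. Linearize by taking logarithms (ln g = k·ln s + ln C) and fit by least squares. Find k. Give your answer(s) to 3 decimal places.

k = 2.137

Taking logs, ln g = k·ln s + ln C, so regress ln g on ln s.
Over the data: Σln s = 7.2034, Σ(ln s)² = 11.7199, Σln g = 13.6783, Σln s·ln g = 22.9857.
Normal system: [[11.7199, 7.2034]; [7.2034, 6]]·[k, ln C]ᵀ = [22.9857, 13.6783]ᵀ.
Δ = 11.7199·6 − (7.2034)² = 18.4301; k = (22.9857·6 − 7.2034·13.6783)/18.4301 = 2.13696, ln C = (11.7199·13.6783 − 7.2034·22.9857)/18.4301 = -0.28586.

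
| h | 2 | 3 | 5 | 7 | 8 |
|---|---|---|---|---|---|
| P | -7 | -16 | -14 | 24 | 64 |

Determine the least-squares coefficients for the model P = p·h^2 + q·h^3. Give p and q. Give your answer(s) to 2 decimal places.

With design matrix A, AᵀA = [[7219, 52975]; [52975, 396211]] and AᵀP = [4750, 38762]ᵀ.
det = 7219·396211 − 52975² = 53896584.
p = (4750·396211 − 52975·38762)/53896584 = -42853675/13474146; q = (7219·38762 − 52975·4750)/53896584 = 7047907/13474146.

p = -3.18, q = 0.52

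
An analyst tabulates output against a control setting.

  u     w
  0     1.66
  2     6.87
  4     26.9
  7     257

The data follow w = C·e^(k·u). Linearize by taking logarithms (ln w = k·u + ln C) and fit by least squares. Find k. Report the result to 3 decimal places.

Linearized form: ln w = k·u + ln C. From the 4 transformed points,
Σu = 13.0000, Σ(u)² = 69.0000, Σln w = 11.2752, Σu·ln w = 55.8664.
Equations: 69.0000·k + 13.0000·ln C = 55.8664;  13.0000·k + 4·ln C = 11.2752.
Solving (det = 107.0000): k = 0.71858, ln C = 0.48341.

k = 0.719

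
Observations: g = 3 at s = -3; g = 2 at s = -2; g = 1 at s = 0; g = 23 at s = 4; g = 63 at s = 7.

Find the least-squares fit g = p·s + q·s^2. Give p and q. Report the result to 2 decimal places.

p = 1.75, q = 1.03

From the data, Σs·s = 78, Σs·s^2 = 372, Σs^2·s^2 = 2754.
And Σs·g = 520, Σs^2·g = 3490.
So AᵀA·[p, q]ᵀ = Aᵀg: [[78, 372]; [372, 2754]]·[p, q]ᵀ = [520, 3490]ᵀ.
Eliminating q: 2754·(row 1) − 372·(row 2) gives 76428·p = 2754·520 − 372·3490 = 133800, so p = 11150/6369.
Then q = (3490 − 372·(11150/6369))/2754 = 6565/6369.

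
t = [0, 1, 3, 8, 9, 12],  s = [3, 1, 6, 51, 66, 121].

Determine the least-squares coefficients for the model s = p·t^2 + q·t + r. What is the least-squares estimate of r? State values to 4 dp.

r = 2.3402

From the data, Σt^2·t^2 = 31475, Σt^2·t = 2997, Σt^2 = 299, Σt·t = 299, Σt = 33, Σ1 = 6.
And Σt^2·s = 26089, Σt·s = 2473, Σs = 248.
Normal equations: [[31475, 2997, 299]; [2997, 299, 33]; [299, 33, 6]]·[p, q, r]ᵀ = [26089, 2473, 248]ᵀ.
Solving the 3×3 system (Gaussian elimination) gives p = 6185/6452, q = -51487/32260, r = 18874/8065.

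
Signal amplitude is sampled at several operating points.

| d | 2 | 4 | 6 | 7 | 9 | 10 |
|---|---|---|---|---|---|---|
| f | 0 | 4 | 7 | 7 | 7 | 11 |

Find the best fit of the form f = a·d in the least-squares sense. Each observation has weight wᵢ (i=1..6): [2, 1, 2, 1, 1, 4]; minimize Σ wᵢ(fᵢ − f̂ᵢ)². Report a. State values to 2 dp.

a = 1.04

With design matrix X, XᵀWX = [[626]] and XᵀWf = [652]ᵀ.
a = 652/626 = 1.04153.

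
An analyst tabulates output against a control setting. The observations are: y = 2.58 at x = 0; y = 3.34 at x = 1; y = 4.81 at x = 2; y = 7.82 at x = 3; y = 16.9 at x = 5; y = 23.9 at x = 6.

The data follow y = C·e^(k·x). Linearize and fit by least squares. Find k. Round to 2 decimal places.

Linearized form: ln y = k·x + ln C. From the 6 transformed points,
Σx = 17.0000, Σ(x)² = 75.0000, Σln y = 11.7823, Σx·ln y = 43.6973.
Normal system: [[75.0000, 17.0000]; [17.0000, 6]]·[k, ln C]ᵀ = [43.6973, 11.7823]ᵀ.
Solving (det = 161.0000): k = 0.38437, ln C = 0.87467.

k = 0.38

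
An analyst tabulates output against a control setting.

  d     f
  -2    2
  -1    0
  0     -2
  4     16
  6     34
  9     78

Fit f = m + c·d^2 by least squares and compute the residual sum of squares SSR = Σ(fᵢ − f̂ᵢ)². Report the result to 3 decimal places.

SSR = 3.550

Sums needed: Σ1 = 6, Σd^2 = 138, Σd^2·d^2 = 8130.
For Mᵀf: Σf = 128, Σd^2·f = 7806.
Normal equations: [[6, 138]; [138, 8130]]·[m, c]ᵀ = [128, 7806]ᵀ.
Eliminating c: 8130·(row 1) − 138·(row 2) gives 29736·m = 8130·128 − 138·7806 = -36588, so m = -3049/2478.
Then c = (7806 − 138·(-3049/2478))/8130 = 2431/2478.
Residuals: -573/826, 103/413, -1907/2478, 181/118, -215/2478, -289/1239; SSR = 4399/1239.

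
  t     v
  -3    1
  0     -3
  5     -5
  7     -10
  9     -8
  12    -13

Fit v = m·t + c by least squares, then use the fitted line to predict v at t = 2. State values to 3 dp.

v̂ = -3.751

Sums needed: Σt·t = 308, Σt = 30, Σ1 = 6.
For Aᵀv: Σt·v = -326, Σv = -38.
Eliminating c: 6·(row 1) − 30·(row 2) gives 948·m = 6·(-326) − 30·(-38) = -816, so m = -68/79.
Then c = ((-38) − 30·(-68/79))/6 = -481/237.
At t = 2: v̂ = (-68/79)·(2) + (-481/237)·(1) = -889/237.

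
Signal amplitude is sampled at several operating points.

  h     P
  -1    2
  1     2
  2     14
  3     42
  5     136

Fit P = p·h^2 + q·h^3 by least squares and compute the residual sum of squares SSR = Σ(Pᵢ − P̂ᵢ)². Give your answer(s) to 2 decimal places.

Entries of MᵀM: Σh^2·h^2 = 724, Σh^2·h^3 = 3400, Σh^3·h^3 = 16420.
Right-hand side: Σh^2·P = 3838, Σh^3·P = 18246.
So MᵀM·[p, q]ᵀ = MᵀP: [[724, 3400]; [3400, 16420]]·[p, q]ᵀ = [3838, 18246]ᵀ.
Eliminating q: 16420·(row 1) − 3400·(row 2) gives 328080·p = 16420·3838 − 3400·18246 = 983560, so p = 24589/8202.
Then q = (18246 − 3400·(24589/8202))/16420 = 20113/41010.
Residuals: -10406/20505, -10173/6835, -39272/20505, 12144/6835, -1039/4101; SSR = 191966/20505.

SSR = 9.36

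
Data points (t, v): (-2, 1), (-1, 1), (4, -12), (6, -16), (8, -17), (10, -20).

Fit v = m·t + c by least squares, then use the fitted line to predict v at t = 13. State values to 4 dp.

v̂ = -27.1712

Entries of AᵀA: Σt·t = 221, Σt = 25, Σ1 = 6.
For Aᵀv: Σt·v = -483, Σv = -63.
AᵀA·[m, c]ᵀ = Aᵀv becomes [[221, 25]; [25, 6]]·[m, c]ᵀ = [-483, -63]ᵀ.
det = 221·6 − 25² = 701.
m = ((-483)·6 − 25·(-63))/701 = -1323/701; c = (221·(-63) − 25·(-483))/701 = -1848/701.
At t = 13: v̂ = (-1323/701)·(13) + (-1848/701)·(1) = -19047/701.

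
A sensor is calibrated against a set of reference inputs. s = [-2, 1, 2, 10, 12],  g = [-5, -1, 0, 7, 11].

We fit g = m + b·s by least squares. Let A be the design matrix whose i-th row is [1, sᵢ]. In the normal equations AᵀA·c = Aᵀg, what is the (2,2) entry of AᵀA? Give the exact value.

Row 2 ↔ basis s, column 2 ↔ basis s, so (AᵀA)_{2,2} = Σᵢ (s)·(s) = (-2)·(-2) + (1)·(1) + (2)·(2) + (10)·(10) + (12)·(12) = 253.

253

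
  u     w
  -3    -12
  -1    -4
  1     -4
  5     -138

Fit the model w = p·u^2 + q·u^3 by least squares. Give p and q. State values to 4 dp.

p = -2.9152, q = -0.5212

The normal equations are: 708·p + 2882·q = -3566;  2882·p + 16356·q = -16926.
(Σu^2·u^2 = 708, Σu^2·u^3 = 2882, Σu^3·u^3 = 16356, Σu^2·w = -3566, Σu^3·w = -16926.)
det = 708·16356 − 2882² = 3274124.
p = ((-3566)·16356 − 2882·(-16926))/3274124 = -2386191/818531; q = (708·(-16926) − 2882·(-3566))/3274124 = -426599/818531.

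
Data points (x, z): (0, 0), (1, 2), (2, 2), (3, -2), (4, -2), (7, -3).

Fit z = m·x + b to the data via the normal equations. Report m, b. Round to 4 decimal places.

m = -0.6649, b = 1.3838

With design matrix A, AᵀA = [[79, 17]; [17, 6]] and Aᵀz = [-29, -3]ᵀ.
Eliminating b: 6·(row 1) − 17·(row 2) gives 185·m = 6·(-29) − 17·(-3) = -123, so m = -123/185.
Then b = ((-3) − 17·(-123/185))/6 = 256/185.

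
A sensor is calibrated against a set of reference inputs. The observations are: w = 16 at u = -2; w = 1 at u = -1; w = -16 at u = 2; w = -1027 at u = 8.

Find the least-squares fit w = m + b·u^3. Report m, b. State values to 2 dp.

m = -0.34, b = -2.01

Setting ∂/∂m … = 0 gives: 4·m + 511·b = -1026;  511·m + 262273·b = -526081.
(Σ1 = 4, Σu^3 = 511, Σu^3·u^3 = 262273, Σw = -1026, Σu^3·w = -526081.)
det = 4·262273 − 511² = 787971.
m = ((-1026)·262273 − 511·(-526081))/787971 = -264707/787971; b = (4·(-526081) − 511·(-1026))/787971 = -1580038/787971.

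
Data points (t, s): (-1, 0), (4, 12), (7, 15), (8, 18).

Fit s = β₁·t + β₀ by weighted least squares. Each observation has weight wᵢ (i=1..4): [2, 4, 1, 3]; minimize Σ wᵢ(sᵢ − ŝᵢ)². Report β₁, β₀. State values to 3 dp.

Normal-equation sums: Σwᵢ·t·t = 307, Σwᵢ·t = 45, Σwᵢ·1 = 10.
For XᵀWs: Σwᵢ·t·s = 729, Σwᵢ·s = 117.
Eliminating β₀: 10·(row 1) − 45·(row 2) gives 1045·β₁ = 10·729 − 45·117 = 2025, so β₁ = 405/209.
Then β₀ = (117 − 45·(405/209))/10 = 3114/1045.

β₁ = 1.938, β₀ = 2.980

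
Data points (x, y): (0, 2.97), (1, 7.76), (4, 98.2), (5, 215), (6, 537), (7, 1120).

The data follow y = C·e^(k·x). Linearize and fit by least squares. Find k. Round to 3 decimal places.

Linearized form: ln y = k·x + ln C. From the 6 transformed points,
Σx = 23.0000, Σ(x)² = 127.0000, Σln y = 26.4023, Σx·ln y = 134.1138.
Equations: 127.0000·k + 23.0000·ln C = 134.1138;  23.0000·k + 6·ln C = 26.4023.
Solving (det = 233.0000): k = 0.84734, ln C = 1.15224.

k = 0.847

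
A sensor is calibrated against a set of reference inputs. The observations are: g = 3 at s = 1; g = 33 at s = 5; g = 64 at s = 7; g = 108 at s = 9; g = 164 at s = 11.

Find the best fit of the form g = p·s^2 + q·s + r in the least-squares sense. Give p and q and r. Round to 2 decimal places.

p = 1.46, q = -1.46, r = 3.15

Forming XᵀX = [[24229, 2529, 277]; [2529, 277, 33]; [277, 33, 5]] and Xᵀg = [32556, 3392, 372]ᵀ gives XᵀX·[p, q, r]ᵀ = Xᵀg.
Row-reducing yields p = 1983/1358, q = -1985/1358, r = 2139/679.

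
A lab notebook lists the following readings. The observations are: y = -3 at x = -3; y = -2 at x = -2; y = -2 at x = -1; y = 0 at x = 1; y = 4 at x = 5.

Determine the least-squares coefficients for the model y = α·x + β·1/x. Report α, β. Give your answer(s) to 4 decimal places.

Compute the Gram sums: Σx·x = 40, Σx·1/x = 5, Σ1/x·1/x = 2161/900.
And Σx·y = 35, Σ1/x·y = 24/5.
Normal equations: [[40, 5]; [5, 2161/900]]·[α, β]ᵀ = [35, 24/5]ᵀ.
Eliminating β: (2161/900)·(row 1) − 5·(row 2) gives (3197/45)·α = (2161/900)·35 − 5·(24/5) = 10807/180, so α = 10807/12788.
Then β = ((24/5) − 5·(10807/12788))/(2161/900) = 765/3197.

α = 0.8451, β = 0.2393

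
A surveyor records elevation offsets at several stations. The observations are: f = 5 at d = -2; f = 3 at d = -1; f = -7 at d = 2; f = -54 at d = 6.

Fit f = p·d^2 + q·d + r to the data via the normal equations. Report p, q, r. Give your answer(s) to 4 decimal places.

p = -1.0801, q = -2.9235, r = 2.5554

Compute the Gram sums: Σd^2·d^2 = 1329, Σd^2·d = 215, Σd^2 = 45, Σd·d = 45, Σd = 5, Σ1 = 4.
Right-hand side: Σd^2·f = -1949, Σd·f = -351, Σf = -53.
Normal equations: [[1329, 215, 45]; [215, 45, 5]; [45, 5, 4]]·[p, q, r]ᵀ = [-1949, -351, -53]ᵀ.
Inverting the 3×3 Gram matrix, [p, q, r]ᵀ = [-1443/1336, -19529/6680, 1707/668]ᵀ.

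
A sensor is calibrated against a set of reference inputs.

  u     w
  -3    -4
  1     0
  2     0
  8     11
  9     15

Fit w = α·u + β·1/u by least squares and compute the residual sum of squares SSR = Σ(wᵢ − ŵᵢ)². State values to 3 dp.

Setting ∂/∂α … = 0 gives: 159·α + 5·β = 235;  5·α + (7201/5184)·β = 35/8.
Eliminating β: (7201/5184)·(row 1) − 5·(row 2) gives (338453/1728)·α = (7201/5184)·235 − 5·(35/8) = 1578835/5184, so α = 1578835/1015359.
Then β = ((35/8) − 5·(1578835/1015359))/(7201/5184) = -828360/338453.
Residuals: -51097/338453, 906245/1015359, -1915130/1015359, -1151096/1015359, 432330/338453; SSR = 7405958/1015359.

SSR = 7.294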